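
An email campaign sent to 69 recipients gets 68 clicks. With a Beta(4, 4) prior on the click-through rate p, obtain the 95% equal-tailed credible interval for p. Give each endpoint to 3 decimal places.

Posterior: Beta(4+68, 4+1) = Beta(72, 5).
Equal-tailed 95% interval: the 0.025 and 0.975 quantiles of Beta(72, 5).
Posterior mean ≈ 0.935, SD ≈ 0.028; a Normal approximation gives roughly [0.880, 0.990].
Exact: F⁻¹(0.025) = 0.871; F⁻¹(0.975) = 0.978.

[0.871, 0.978]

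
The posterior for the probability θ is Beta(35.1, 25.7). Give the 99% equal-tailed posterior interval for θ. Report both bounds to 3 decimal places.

[0.413, 0.732]

Posterior: Beta(35.1, 25.7).
Equal-tailed 99% interval: the 0.005 and 0.995 quantiles of Beta(35.1, 25.7).
Posterior mean ≈ 0.577, SD ≈ 0.063; a Normal approximation gives roughly [0.415, 0.739].
Exact: F⁻¹(0.005) = 0.413; F⁻¹(0.995) = 0.732.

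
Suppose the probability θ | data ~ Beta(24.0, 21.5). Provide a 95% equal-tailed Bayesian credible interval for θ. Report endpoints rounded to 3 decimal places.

[0.384, 0.669]

Posterior: Beta(24.0, 21.5).
Equal-tailed 95% interval: the 0.025 and 0.975 quantiles of Beta(24.0, 21.5).
Posterior mean ≈ 0.527, SD ≈ 0.073; a Normal approximation gives roughly [0.384, 0.671].
Exact: F⁻¹(0.025) = 0.384; F⁻¹(0.975) = 0.669.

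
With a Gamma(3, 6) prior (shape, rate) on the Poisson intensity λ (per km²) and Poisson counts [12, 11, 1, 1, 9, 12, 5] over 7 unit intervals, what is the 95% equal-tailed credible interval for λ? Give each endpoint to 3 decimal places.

[3.120, 5.333]

Posterior: Gamma(3+51, 6+7) = Gamma(54, 13) (shape, rate).
Equal-tailed 95% interval: Gamma(54, 13) quantiles at 0.025 and 0.975.
Posterior mean ≈ 4.154, SD ≈ 0.565; a Normal approximation gives roughly [3.046, 5.262].
Exact: lower = 3.120; upper = 5.333.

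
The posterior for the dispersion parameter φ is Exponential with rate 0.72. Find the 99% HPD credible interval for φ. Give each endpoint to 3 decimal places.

[0.000, 6.396]

The exponential density is strictly decreasing on [0, ∞), so the HPD interval is anchored at 0: [0, q] with P(φ ≤ q) = 0.99.
q = −ln(1 − 0.99) / 0.72 = 4.6052 / 0.72 = 6.396.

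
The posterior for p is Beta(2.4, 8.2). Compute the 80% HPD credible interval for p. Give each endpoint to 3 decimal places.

The posterior is unimodal and skewed, so the HPD interval has equal density at both endpoints and is the shortest 80% interval.
Solving f(0.050) = f(0.349) with F(0.349) − F(0.050) = 0.80 gives [0.050, 0.349].
For comparison, the equal-tailed interval is [0.081, 0.397]; the HPD is narrower and shifted toward the mode.

[0.050, 0.349]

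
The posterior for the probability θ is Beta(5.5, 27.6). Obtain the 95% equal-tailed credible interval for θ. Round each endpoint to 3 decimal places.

[0.062, 0.308]

Posterior: Beta(5.5, 27.6).
Equal-tailed 95% interval: the 0.025 and 0.975 quantiles of Beta(5.5, 27.6).
Posterior mean ≈ 0.166, SD ≈ 0.064; a Normal approximation gives roughly [0.041, 0.291].
Exact: F⁻¹(0.025) = 0.062; F⁻¹(0.975) = 0.308.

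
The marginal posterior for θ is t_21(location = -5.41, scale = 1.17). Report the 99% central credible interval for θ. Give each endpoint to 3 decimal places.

The t_21 distribution is symmetric; the 99% interval is -5.41 ± t·1.17 with t_{0.995,21} = 2.831.
Half-width: 2.831 × 1.17 = 3.313.
-5.41 − 3.313 = -8.723; -5.41 + 3.313 = -2.097.

[-8.723, -2.097]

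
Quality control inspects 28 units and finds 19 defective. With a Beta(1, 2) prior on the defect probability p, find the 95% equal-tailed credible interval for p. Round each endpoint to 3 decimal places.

Posterior: Beta(1+19, 2+9) = Beta(20, 11).
Equal-tailed 95% interval: the 0.025 and 0.975 quantiles of Beta(20, 11).
Posterior mean ≈ 0.645, SD ≈ 0.085; a Normal approximation gives roughly [0.479, 0.811].
Exact: F⁻¹(0.025) = 0.472; F⁻¹(0.975) = 0.801.

[0.472, 0.801]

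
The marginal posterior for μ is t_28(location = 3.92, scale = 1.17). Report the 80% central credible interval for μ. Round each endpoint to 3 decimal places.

The t_28 distribution is symmetric; the 80% interval is 3.92 ± t·1.17 with t_{0.9,28} = 1.313.
Half-width: 1.313 × 1.17 = 1.536.
3.92 − 1.536 = 2.384; 3.92 + 1.536 = 5.456.

[2.384, 5.456]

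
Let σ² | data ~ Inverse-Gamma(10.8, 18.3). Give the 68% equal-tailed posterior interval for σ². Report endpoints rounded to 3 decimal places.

[1.306, 2.414]

Inverse-Gamma(10.8, 18.3) quantiles: F⁻¹(0.16) and F⁻¹(0.84).
Equivalently, 1/σ² ~ Gamma(10.8, rate = 18.3); invert its 0.84 and 0.16 quantiles.
Posterior mean ≈ 1.867, SD ≈ 0.629; a Normal approximation gives roughly [1.241, 2.493].
Exact: lower = 1.306; upper = 2.414.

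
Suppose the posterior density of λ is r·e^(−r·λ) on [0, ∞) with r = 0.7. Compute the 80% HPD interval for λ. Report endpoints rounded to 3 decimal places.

[0.000, 2.299]

The exponential density is strictly decreasing on [0, ∞), so the HPD interval is anchored at 0: [0, q] with P(λ ≤ q) = 0.80.
q = −ln(1 − 0.80) / 0.7 = 1.6094 / 0.7 = 2.299.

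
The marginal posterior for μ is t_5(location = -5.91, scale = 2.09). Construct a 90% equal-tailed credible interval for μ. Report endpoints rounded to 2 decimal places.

[-10.12, -1.70]

The t_5 distribution is symmetric; the 90% interval is -5.91 ± t·2.09 with t_{0.95,5} = 2.015.
Half-width: 2.015 × 2.09 = 4.21.
-5.91 − 4.21 = -10.12; -5.91 + 4.21 = -1.70.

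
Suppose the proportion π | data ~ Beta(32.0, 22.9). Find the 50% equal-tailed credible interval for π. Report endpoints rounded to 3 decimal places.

Posterior: Beta(32.0, 22.9).
Equal-tailed 50% interval: the 0.25 and 0.75 quantiles of Beta(32.0, 22.9).
Posterior mean ≈ 0.583, SD ≈ 0.066; a Normal approximation gives roughly [0.538, 0.627].
Exact: F⁻¹(0.25) = 0.538; F⁻¹(0.75) = 0.628.

[0.538, 0.628]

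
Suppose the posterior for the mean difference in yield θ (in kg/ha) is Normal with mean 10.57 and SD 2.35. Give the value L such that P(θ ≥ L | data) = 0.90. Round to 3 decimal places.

7.558

Need L with P(θ ≥ L) = 0.90: L = 10.57 − z_{0.1}·2.35.
z = 1.282; L = 10.57 − 1.282 × 2.35 = 7.558.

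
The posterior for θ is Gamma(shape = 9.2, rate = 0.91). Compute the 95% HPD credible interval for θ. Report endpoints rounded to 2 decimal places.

[4.13, 16.75]

The posterior is unimodal and skewed, so the HPD interval has equal density at both endpoints and is the shortest 95% interval.
Solving f(4.13) = f(16.75) with F(16.75) − F(4.13) = 0.95 gives [4.13, 16.75].
For comparison, the equal-tailed interval is [4.67, 17.61]; the HPD is narrower and shifted toward the mode.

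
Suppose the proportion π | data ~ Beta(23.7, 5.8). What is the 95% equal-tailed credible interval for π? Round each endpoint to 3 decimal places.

Posterior: Beta(23.7, 5.8).
Equal-tailed 95% interval: the 0.025 and 0.975 quantiles of Beta(23.7, 5.8).
Posterior mean ≈ 0.803, SD ≈ 0.072; a Normal approximation gives roughly [0.662, 0.944].
Exact: F⁻¹(0.025) = 0.645; F⁻¹(0.975) = 0.923.

[0.645, 0.923]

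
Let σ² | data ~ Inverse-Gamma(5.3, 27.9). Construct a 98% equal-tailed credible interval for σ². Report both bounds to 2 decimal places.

Inverse-Gamma(5.3, 27.9) quantiles: F⁻¹(0.01) and F⁻¹(0.99).
Equivalently, 1/σ² ~ Gamma(5.3, rate = 27.9); invert its 0.99 and 0.01 quantiles.
Posterior mean ≈ 6.49, SD ≈ 3.57; a Normal approximation gives roughly [-1.82, 14.80].
Exact: lower = 2.31; upper = 19.56.

[2.31, 19.56]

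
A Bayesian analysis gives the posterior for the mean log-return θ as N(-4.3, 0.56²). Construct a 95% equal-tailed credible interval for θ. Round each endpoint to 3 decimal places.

The posterior is symmetric, so the 95% equal-tailed interval is θ = -4.3 ± z·0.56 with z = 1.960.
Half-width: 1.960 × 0.56 = 1.098.
-4.3 − 1.098 = -5.398; -4.3 + 1.098 = -3.202.

[-5.398, -3.202]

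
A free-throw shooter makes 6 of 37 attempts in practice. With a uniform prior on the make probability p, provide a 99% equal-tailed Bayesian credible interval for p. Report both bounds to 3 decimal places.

[0.057, 0.362]

Posterior: Beta(1+6, 1+31) = Beta(7, 32).
Equal-tailed 99% interval: the 0.005 and 0.995 quantiles of Beta(7, 32).
Posterior mean ≈ 0.179, SD ≈ 0.061; a Normal approximation gives roughly [0.023, 0.336].
Exact: F⁻¹(0.005) = 0.057; F⁻¹(0.995) = 0.362.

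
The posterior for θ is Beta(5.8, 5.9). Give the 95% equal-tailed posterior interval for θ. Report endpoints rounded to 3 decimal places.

[0.227, 0.766]

Posterior: Beta(5.8, 5.9).
Equal-tailed 95% interval: the 0.025 and 0.975 quantiles of Beta(5.8, 5.9).
Posterior mean ≈ 0.496, SD ≈ 0.140; a Normal approximation gives roughly [0.221, 0.771].
Exact: F⁻¹(0.025) = 0.227; F⁻¹(0.975) = 0.766.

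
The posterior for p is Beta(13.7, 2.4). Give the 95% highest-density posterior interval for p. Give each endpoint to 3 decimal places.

The posterior is unimodal and skewed, so the HPD interval has equal density at both endpoints and is the shortest 95% interval.
Solving f(0.683) = f(0.989) with F(0.989) − F(0.683) = 0.95 gives [0.683, 0.989].
For comparison, the equal-tailed interval is [0.647, 0.974]; the HPD is narrower and shifted toward the mode.

[0.683, 0.989]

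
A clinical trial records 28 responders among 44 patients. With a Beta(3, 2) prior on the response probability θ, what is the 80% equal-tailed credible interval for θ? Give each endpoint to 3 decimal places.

Posterior: Beta(3+28, 2+16) = Beta(31, 18).
Equal-tailed 80% interval: the 0.1 and 0.9 quantiles of Beta(31, 18).
Posterior mean ≈ 0.633, SD ≈ 0.068; a Normal approximation gives roughly [0.545, 0.720].
Exact: F⁻¹(0.1) = 0.544; F⁻¹(0.9) = 0.719.

[0.544, 0.719]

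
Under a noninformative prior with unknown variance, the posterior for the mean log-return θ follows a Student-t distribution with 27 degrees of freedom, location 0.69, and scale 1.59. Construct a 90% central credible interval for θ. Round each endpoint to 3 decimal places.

[-2.018, 3.398]

The t_27 distribution is symmetric; the 90% interval is 0.69 ± t·1.59 with t_{0.95,27} = 1.703.
Half-width: 1.703 × 1.59 = 2.708.
0.69 − 2.708 = -2.018; 0.69 + 2.708 = 3.398.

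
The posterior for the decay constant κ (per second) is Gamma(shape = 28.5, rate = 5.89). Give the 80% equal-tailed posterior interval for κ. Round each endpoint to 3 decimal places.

Posterior: Gamma(shape 28.5, rate 5.89).
Equal-tailed 80% interval: Gamma(28.5, 5.89) quantiles at 0.1 and 0.9.
Posterior mean ≈ 4.839, SD ≈ 0.906; a Normal approximation gives roughly [3.677, 6.000].
Exact: lower = 3.720; upper = 6.031.

[3.720, 6.031]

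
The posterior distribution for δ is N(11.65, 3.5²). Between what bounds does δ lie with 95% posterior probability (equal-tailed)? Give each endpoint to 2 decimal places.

[4.79, 18.51]

The posterior is symmetric, so the 95% equal-tailed interval is δ = 11.65 ± z·3.5 with z = 1.960.
Half-width: 1.960 × 3.5 = 6.86.
11.65 − 6.86 = 4.79; 11.65 + 6.86 = 18.51.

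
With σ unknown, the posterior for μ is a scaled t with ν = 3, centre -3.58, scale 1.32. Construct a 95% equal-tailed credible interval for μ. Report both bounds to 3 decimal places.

The t_3 distribution is symmetric; the 95% interval is -3.58 ± t·1.32 with t_{0.975,3} = 3.182.
Half-width: 3.182 × 1.32 = 4.201.
-3.58 − 4.201 = -7.781; -3.58 + 4.201 = 0.621.

[-7.781, 0.621]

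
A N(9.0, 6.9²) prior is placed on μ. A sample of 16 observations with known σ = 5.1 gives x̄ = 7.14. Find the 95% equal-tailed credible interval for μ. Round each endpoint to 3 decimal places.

[4.744, 9.659]

Posterior precision = 1/6.9² + 16/5.1² = 0.0210 + 0.6151 = 0.6362, so posterior SD = 1.2538.
Posterior mean = (9.0/6.9² + 16·7.14/5.1²) / 0.6362 = 7.2014.
Interval: 7.2014 ± 1.960 × 1.2538 → [4.744, 9.659].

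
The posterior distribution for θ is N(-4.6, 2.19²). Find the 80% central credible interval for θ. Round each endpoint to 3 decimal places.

The posterior is symmetric, so the 80% equal-tailed interval is θ = -4.6 ± z·2.19 with z = 1.282.
Half-width: 1.282 × 2.19 = 2.807.
-4.6 − 2.807 = -7.407; -4.6 + 2.807 = -1.793.

[-7.407, -1.793]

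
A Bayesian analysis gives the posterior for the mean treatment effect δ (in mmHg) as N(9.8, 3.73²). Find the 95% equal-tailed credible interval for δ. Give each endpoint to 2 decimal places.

[2.49, 17.11]

The posterior is symmetric, so the 95% equal-tailed interval is δ = 9.8 ± z·3.73 with z = 1.960.
Half-width: 1.960 × 3.73 = 7.31.
9.8 − 7.31 = 2.49; 9.8 + 7.31 = 17.11.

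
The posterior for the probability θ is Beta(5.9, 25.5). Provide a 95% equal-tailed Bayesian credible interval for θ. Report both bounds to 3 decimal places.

Posterior: Beta(5.9, 25.5).
Equal-tailed 95% interval: the 0.025 and 0.975 quantiles of Beta(5.9, 25.5).
Posterior mean ≈ 0.188, SD ≈ 0.069; a Normal approximation gives roughly [0.053, 0.322].
Exact: F⁻¹(0.025) = 0.074; F⁻¹(0.975) = 0.339.

[0.074, 0.339]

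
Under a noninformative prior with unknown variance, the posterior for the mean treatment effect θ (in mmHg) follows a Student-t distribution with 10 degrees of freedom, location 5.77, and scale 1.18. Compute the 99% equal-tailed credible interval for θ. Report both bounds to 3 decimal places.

[2.030, 9.510]

The t_10 distribution is symmetric; the 99% interval is 5.77 ± t·1.18 with t_{0.995,10} = 3.169.
Half-width: 3.169 × 1.18 = 3.740.
5.77 − 3.740 = 2.030; 5.77 + 3.740 = 9.510.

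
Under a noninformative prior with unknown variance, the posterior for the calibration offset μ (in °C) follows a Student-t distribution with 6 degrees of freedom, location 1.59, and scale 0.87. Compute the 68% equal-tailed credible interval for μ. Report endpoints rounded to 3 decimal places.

The t_6 distribution is symmetric; the 68% interval is 1.59 ± t·0.87 with t_{0.84,6} = 1.084.
Half-width: 1.084 × 0.87 = 0.943.
1.59 − 0.943 = 0.647; 1.59 + 0.943 = 2.533.

[0.647, 2.533]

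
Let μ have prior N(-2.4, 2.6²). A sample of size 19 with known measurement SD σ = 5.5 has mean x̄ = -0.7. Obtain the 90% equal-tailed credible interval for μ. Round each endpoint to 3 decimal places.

Posterior precision = 1/2.6² + 19/5.5² = 0.1479 + 0.6281 = 0.7760, so posterior SD = 1.1352.
Posterior mean = (-2.4/2.6² + 19·-0.7/5.5²) / 0.7760 = -1.0241.
Interval: -1.0241 ± 1.645 × 1.1352 → [-2.891, 0.843].

[-2.891, 0.843]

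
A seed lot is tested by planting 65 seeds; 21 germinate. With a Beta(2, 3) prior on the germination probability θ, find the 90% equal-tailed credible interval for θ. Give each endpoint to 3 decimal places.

Posterior: Beta(2+21, 3+44) = Beta(23, 47).
Equal-tailed 90% interval: the 0.05 and 0.95 quantiles of Beta(23, 47).
Posterior mean ≈ 0.329, SD ≈ 0.056; a Normal approximation gives roughly [0.237, 0.420].
Exact: F⁻¹(0.05) = 0.240; F⁻¹(0.95) = 0.423.

[0.240, 0.423]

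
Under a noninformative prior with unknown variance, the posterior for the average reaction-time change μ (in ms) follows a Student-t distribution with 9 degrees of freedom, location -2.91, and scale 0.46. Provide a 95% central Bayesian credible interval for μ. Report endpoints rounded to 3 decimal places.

[-3.951, -1.869]

The t_9 distribution is symmetric; the 95% interval is -2.91 ± t·0.46 with t_{0.975,9} = 2.262.
Half-width: 2.262 × 0.46 = 1.041.
-2.91 − 1.041 = -3.951; -2.91 + 1.041 = -1.869.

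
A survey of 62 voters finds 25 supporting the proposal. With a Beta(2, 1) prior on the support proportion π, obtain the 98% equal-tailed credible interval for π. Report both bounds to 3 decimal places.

[0.279, 0.559]

Posterior: Beta(2+25, 1+37) = Beta(27, 38).
Equal-tailed 98% interval: the 0.01 and 0.99 quantiles of Beta(27, 38).
Posterior mean ≈ 0.415, SD ≈ 0.061; a Normal approximation gives roughly [0.274, 0.556].
Exact: F⁻¹(0.01) = 0.279; F⁻¹(0.99) = 0.559.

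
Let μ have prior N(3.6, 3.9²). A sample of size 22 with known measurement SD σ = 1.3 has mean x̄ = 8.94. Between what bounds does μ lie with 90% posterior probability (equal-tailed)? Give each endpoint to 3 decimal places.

[8.458, 9.368]

Posterior precision = 1/3.9² + 22/1.3² = 0.0657 + 13.0178 = 13.0835, so posterior SD = 0.2765.
Posterior mean = (3.6/3.9² + 22·8.94/1.3²) / 13.0835 = 8.9132.
Interval: 8.9132 ± 1.645 × 0.2765 → [8.458, 9.368].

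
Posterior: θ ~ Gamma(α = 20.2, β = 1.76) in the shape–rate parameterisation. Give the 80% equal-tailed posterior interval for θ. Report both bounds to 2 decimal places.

Posterior: Gamma(shape 20.2, rate 1.76).
Equal-tailed 80% interval: Gamma(20.2, 1.76) quantiles at 0.1 and 0.9.
Posterior mean ≈ 11.48, SD ≈ 2.55; a Normal approximation gives roughly [8.20, 14.75].
Exact: lower = 8.35; upper = 14.85.

[8.35, 14.85]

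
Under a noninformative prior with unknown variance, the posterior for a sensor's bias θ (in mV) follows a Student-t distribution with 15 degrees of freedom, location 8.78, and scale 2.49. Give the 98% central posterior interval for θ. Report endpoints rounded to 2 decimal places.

The t_15 distribution is symmetric; the 98% interval is 8.78 ± t·2.49 with t_{0.99,15} = 2.602.
Half-width: 2.602 × 2.49 = 6.48.
8.78 − 6.48 = 2.30; 8.78 + 6.48 = 15.26.

[2.30, 15.26]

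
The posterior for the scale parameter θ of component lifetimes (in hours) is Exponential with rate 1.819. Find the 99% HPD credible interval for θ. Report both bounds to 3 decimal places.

[0.000, 2.532]

The exponential density is strictly decreasing on [0, ∞), so the HPD interval is anchored at 0: [0, q] with P(θ ≤ q) = 0.99.
q = −ln(1 − 0.99) / 1.819 = 4.6052 / 1.819 = 2.532.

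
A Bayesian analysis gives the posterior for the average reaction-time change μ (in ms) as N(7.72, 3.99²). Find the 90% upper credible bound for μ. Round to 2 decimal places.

Need U with P(μ ≤ U) = 0.90: U = 7.72 + z_{0.1}·3.99.
z = 1.282; U = 7.72 + 1.282 × 3.99 = 12.83.

12.83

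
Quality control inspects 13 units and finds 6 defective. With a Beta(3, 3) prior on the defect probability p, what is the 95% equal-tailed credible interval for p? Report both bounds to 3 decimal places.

Posterior: Beta(3+6, 3+7) = Beta(9, 10).
Equal-tailed 95% interval: the 0.025 and 0.975 quantiles of Beta(9, 10).
Posterior mean ≈ 0.474, SD ≈ 0.112; a Normal approximation gives roughly [0.255, 0.693].
Exact: F⁻¹(0.025) = 0.260; F⁻¹(0.975) = 0.692.

[0.260, 0.692]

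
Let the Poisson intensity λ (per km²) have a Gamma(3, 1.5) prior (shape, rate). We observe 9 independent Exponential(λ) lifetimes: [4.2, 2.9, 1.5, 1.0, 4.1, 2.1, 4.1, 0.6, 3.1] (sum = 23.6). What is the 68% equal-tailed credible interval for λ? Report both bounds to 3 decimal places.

[0.343, 0.613]

Posterior: Gamma(3+9, 1.5+23.6) = Gamma(12, 25.1) (shape, rate).
Equal-tailed 68% interval: Gamma(12, 25.1) quantiles at 0.16 and 0.84.
Posterior mean ≈ 0.478, SD ≈ 0.138; a Normal approximation gives roughly [0.341, 0.615].
Exact: lower = 0.343; upper = 0.613.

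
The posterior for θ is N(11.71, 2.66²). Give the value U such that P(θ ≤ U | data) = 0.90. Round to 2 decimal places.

Need U with P(θ ≤ U) = 0.90: U = 11.71 + z_{0.1}·2.66.
z = 1.282; U = 11.71 + 1.282 × 2.66 = 15.12.

15.12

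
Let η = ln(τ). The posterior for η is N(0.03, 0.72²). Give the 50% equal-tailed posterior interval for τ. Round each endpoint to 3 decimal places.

[0.634, 1.675]

On the log scale the 50% interval is 0.03 ± 0.674 × 0.72 = [-0.4556, 0.5156].
Exponentiate: [e^-0.4556, e^0.5156] = [0.634, 1.675].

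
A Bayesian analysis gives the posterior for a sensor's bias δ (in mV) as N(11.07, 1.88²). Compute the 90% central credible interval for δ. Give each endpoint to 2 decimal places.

The posterior is symmetric, so the 90% equal-tailed interval is δ = 11.07 ± z·1.88 with z = 1.645.
Half-width: 1.645 × 1.88 = 3.09.
11.07 − 3.09 = 7.98; 11.07 + 3.09 = 14.16.

[7.98, 14.16]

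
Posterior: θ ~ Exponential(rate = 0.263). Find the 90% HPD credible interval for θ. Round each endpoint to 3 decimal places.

[0.000, 8.755]

The exponential density is strictly decreasing on [0, ∞), so the HPD interval is anchored at 0: [0, q] with P(θ ≤ q) = 0.90.
q = −ln(1 − 0.90) / 0.263 = 2.3026 / 0.263 = 8.755.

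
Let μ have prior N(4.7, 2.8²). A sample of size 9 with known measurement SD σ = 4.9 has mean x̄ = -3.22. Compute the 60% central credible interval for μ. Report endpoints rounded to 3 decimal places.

Posterior precision = 1/2.8² + 9/4.9² = 0.1276 + 0.3748 = 0.5024, so posterior SD = 1.4108.
Posterior mean = (4.7/2.8² + 9·-3.22/4.9²) / 0.5024 = -1.2092.
Interval: -1.2092 ± 0.842 × 1.4108 → [-2.397, -0.022].

[-2.397, -0.022]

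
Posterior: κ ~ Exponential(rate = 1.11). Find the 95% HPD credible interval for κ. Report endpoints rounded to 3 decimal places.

The exponential density is strictly decreasing on [0, ∞), so the HPD interval is anchored at 0: [0, q] with P(κ ≤ q) = 0.95.
q = −ln(1 − 0.95) / 1.11 = 2.9957 / 1.11 = 2.699.

[0.000, 2.699]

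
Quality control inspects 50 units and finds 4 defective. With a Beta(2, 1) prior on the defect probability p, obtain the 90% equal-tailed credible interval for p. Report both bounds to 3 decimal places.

[0.051, 0.192]

Posterior: Beta(2+4, 1+46) = Beta(6, 47).
Equal-tailed 90% interval: the 0.05 and 0.95 quantiles of Beta(6, 47).
Posterior mean ≈ 0.113, SD ≈ 0.043; a Normal approximation gives roughly [0.042, 0.184].
Exact: F⁻¹(0.05) = 0.051; F⁻¹(0.95) = 0.192.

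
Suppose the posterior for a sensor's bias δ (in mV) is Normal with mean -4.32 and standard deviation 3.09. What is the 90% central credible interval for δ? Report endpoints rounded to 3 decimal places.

[-9.403, 0.763]

The posterior is symmetric, so the 90% equal-tailed interval is δ = -4.32 ± z·3.09 with z = 1.645.
Half-width: 1.645 × 3.09 = 5.083.
-4.32 − 5.083 = -9.403; -4.32 + 5.083 = 0.763.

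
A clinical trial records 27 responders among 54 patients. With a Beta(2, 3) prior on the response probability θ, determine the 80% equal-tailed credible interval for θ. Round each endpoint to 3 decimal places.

Posterior: Beta(2+27, 3+27) = Beta(29, 30).
Equal-tailed 80% interval: the 0.1 and 0.9 quantiles of Beta(29, 30).
Posterior mean ≈ 0.492, SD ≈ 0.065; a Normal approximation gives roughly [0.409, 0.574].
Exact: F⁻¹(0.1) = 0.408; F⁻¹(0.9) = 0.575.

[0.408, 0.575]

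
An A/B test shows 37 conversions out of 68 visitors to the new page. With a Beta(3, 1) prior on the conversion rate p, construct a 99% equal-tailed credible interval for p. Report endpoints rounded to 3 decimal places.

Posterior: Beta(3+37, 1+31) = Beta(40, 32).
Equal-tailed 99% interval: the 0.005 and 0.995 quantiles of Beta(40, 32).
Posterior mean ≈ 0.556, SD ≈ 0.058; a Normal approximation gives roughly [0.406, 0.705].
Exact: F⁻¹(0.005) = 0.405; F⁻¹(0.995) = 0.701.

[0.405, 0.701]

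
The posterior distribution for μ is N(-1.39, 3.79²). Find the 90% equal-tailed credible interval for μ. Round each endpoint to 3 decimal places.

The posterior is symmetric, so the 90% equal-tailed interval is μ = -1.39 ± z·3.79 with z = 1.645.
Half-width: 1.645 × 3.79 = 6.234.
-1.39 − 6.234 = -7.624; -1.39 + 6.234 = 4.844.

[-7.624, 4.844]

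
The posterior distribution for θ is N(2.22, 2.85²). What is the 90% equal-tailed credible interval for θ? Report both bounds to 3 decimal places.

[-2.468, 6.908]

The posterior is symmetric, so the 90% equal-tailed interval is θ = 2.22 ± z·2.85 with z = 1.645.
Half-width: 1.645 × 2.85 = 4.688.
2.22 − 4.688 = -2.468; 2.22 + 4.688 = 6.908.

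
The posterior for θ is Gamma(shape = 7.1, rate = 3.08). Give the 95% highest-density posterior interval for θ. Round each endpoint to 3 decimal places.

The posterior is unimodal and skewed, so the HPD interval has equal density at both endpoints and is the shortest 95% interval.
Solving f(0.783) = f(4.026) with F(4.026) − F(0.783) = 0.95 gives [0.783, 4.026].
For comparison, the equal-tailed interval is [0.934, 4.285]; the HPD is narrower and shifted toward the mode.

[0.783, 4.026]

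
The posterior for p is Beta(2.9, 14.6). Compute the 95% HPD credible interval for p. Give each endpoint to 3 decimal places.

[0.021, 0.335]

The posterior is unimodal and skewed, so the HPD interval has equal density at both endpoints and is the shortest 95% interval.
Solving f(0.021) = f(0.335) with F(0.335) − F(0.021) = 0.95 gives [0.021, 0.335].
For comparison, the equal-tailed interval is [0.036, 0.366]; the HPD is narrower and shifted toward the mode.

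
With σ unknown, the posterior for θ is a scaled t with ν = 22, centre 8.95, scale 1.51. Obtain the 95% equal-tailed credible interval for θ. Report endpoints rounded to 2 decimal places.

The t_22 distribution is symmetric; the 95% interval is 8.95 ± t·1.51 with t_{0.975,22} = 2.074.
Half-width: 2.074 × 1.51 = 3.13.
8.95 − 3.13 = 5.82; 8.95 + 3.13 = 12.08.

[5.82, 12.08]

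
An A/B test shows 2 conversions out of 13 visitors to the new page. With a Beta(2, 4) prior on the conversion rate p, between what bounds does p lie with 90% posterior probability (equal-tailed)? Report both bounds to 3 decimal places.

Posterior: Beta(2+2, 4+11) = Beta(4, 15).
Equal-tailed 90% interval: the 0.05 and 0.95 quantiles of Beta(4, 15).
Posterior mean ≈ 0.211, SD ≈ 0.091; a Normal approximation gives roughly [0.061, 0.360].
Exact: F⁻¹(0.05) = 0.080; F⁻¹(0.95) = 0.377.

[0.080, 0.377]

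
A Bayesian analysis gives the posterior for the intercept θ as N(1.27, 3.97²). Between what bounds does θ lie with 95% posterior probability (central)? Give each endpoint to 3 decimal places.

The posterior is symmetric, so the 95% equal-tailed interval is θ = 1.27 ± z·3.97 with z = 1.960.
Half-width: 1.960 × 3.97 = 7.781.
1.27 − 7.781 = -6.511; 1.27 + 7.781 = 9.051.

[-6.511, 9.051]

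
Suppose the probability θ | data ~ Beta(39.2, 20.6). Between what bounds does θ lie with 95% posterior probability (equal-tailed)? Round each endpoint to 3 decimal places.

Posterior: Beta(39.2, 20.6).
Equal-tailed 95% interval: the 0.025 and 0.975 quantiles of Beta(39.2, 20.6).
Posterior mean ≈ 0.656, SD ≈ 0.061; a Normal approximation gives roughly [0.536, 0.775].
Exact: F⁻¹(0.025) = 0.532; F⁻¹(0.975) = 0.770.

[0.532, 0.770]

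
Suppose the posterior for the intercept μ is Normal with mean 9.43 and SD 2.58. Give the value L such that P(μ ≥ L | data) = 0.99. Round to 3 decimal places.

Need L with P(μ ≥ L) = 0.99: L = 9.43 − z_{0.01}·2.58.
z = 2.326; L = 9.43 − 2.326 × 2.58 = 3.428.

3.428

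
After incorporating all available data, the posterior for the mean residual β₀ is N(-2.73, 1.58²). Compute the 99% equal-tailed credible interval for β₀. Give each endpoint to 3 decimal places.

The posterior is symmetric, so the 99% equal-tailed interval is β₀ = -2.73 ± z·1.58 with z = 2.576.
Half-width: 2.576 × 1.58 = 4.070.
-2.73 − 4.070 = -6.800; -2.73 + 4.070 = 1.340.

[-6.800, 1.340]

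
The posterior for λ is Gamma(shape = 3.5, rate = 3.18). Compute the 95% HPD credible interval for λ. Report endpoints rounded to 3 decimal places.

[0.156, 2.259]

The posterior is unimodal and skewed, so the HPD interval has equal density at both endpoints and is the shortest 95% interval.
Solving f(0.156) = f(2.259) with F(2.259) − F(0.156) = 0.95 gives [0.156, 2.259].
For comparison, the equal-tailed interval is [0.266, 2.518]; the HPD is narrower and shifted toward the mode.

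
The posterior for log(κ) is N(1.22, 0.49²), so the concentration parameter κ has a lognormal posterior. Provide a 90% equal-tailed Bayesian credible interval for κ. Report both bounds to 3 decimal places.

On the log scale the 90% interval is 1.22 ± 1.645 × 0.49 = [0.4140, 2.0260].
Exponentiate: [e^0.4140, e^2.0260] = [1.513, 7.584].

[1.513, 7.584]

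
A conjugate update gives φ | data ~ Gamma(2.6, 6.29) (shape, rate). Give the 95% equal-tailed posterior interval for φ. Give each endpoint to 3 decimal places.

[0.072, 1.046]

Posterior: Gamma(shape 2.6, rate 6.29).
Equal-tailed 95% interval: Gamma(2.6, 6.29) quantiles at 0.025 and 0.975.
Posterior mean ≈ 0.413, SD ≈ 0.256; a Normal approximation gives roughly [-0.089, 0.916].
Exact: lower = 0.072; upper = 1.046.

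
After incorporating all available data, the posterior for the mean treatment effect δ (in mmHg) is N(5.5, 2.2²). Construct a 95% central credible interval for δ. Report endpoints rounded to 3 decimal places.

[1.188, 9.812]

The posterior is symmetric, so the 95% equal-tailed interval is δ = 5.5 ± z·2.2 with z = 1.960.
Half-width: 1.960 × 2.2 = 4.312.
5.5 − 4.312 = 1.188; 5.5 + 4.312 = 9.812.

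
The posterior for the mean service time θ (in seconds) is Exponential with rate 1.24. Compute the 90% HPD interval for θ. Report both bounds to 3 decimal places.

[0.000, 1.857]

The exponential density is strictly decreasing on [0, ∞), so the HPD interval is anchored at 0: [0, q] with P(θ ≤ q) = 0.90.
q = −ln(1 − 0.90) / 1.24 = 2.3026 / 1.24 = 1.857.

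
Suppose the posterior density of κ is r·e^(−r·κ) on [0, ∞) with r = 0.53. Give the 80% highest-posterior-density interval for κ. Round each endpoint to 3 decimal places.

[0.000, 3.037]

The exponential density is strictly decreasing on [0, ∞), so the HPD interval is anchored at 0: [0, q] with P(κ ≤ q) = 0.80.
q = −ln(1 − 0.80) / 0.53 = 1.6094 / 0.53 = 3.037.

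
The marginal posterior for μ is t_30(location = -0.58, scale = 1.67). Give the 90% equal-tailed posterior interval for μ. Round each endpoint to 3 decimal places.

The t_30 distribution is symmetric; the 90% interval is -0.58 ± t·1.67 with t_{0.95,30} = 1.697.
Half-width: 1.697 × 1.67 = 2.834.
-0.58 − 2.834 = -3.414; -0.58 + 2.834 = 2.254.

[-3.414, 2.254]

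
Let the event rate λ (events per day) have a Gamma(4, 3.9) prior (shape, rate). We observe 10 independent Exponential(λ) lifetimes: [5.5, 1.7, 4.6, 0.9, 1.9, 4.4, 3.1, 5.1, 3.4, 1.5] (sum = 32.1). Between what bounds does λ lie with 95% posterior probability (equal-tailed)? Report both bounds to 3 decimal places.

Posterior: Gamma(4+10, 3.9+32.1) = Gamma(14, 36.0) (shape, rate).
Equal-tailed 95% interval: Gamma(14, 36.0) quantiles at 0.025 and 0.975.
Posterior mean ≈ 0.389, SD ≈ 0.104; a Normal approximation gives roughly [0.185, 0.593].
Exact: lower = 0.213; upper = 0.618.

[0.213, 0.618]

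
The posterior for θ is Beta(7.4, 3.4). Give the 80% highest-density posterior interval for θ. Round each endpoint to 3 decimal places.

The posterior is unimodal and skewed, so the HPD interval has equal density at both endpoints and is the shortest 80% interval.
Solving f(0.531) = f(0.877) with F(0.877) − F(0.531) = 0.80 gives [0.531, 0.877].
For comparison, the equal-tailed interval is [0.500, 0.853]; the HPD is narrower and shifted toward the mode.

[0.531, 0.877]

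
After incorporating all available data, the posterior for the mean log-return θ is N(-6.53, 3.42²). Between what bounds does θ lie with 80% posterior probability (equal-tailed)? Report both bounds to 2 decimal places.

[-10.91, -2.15]

The posterior is symmetric, so the 80% equal-tailed interval is θ = -6.53 ± z·3.42 with z = 1.282.
Half-width: 1.282 × 3.42 = 4.38.
-6.53 − 4.38 = -10.91; -6.53 + 4.38 = -2.15.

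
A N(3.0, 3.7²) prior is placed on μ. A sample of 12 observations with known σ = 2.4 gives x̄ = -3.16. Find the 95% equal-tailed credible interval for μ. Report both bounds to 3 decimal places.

Posterior precision = 1/3.7² + 12/2.4² = 0.0730 + 2.0833 = 2.1564, so posterior SD = 0.6810.
Posterior mean = (3.0/3.7² + 12·-3.16/2.4²) / 2.1564 = -2.9513.
Interval: -2.9513 ± 1.960 × 0.6810 → [-4.286, -1.617].

[-4.286, -1.617]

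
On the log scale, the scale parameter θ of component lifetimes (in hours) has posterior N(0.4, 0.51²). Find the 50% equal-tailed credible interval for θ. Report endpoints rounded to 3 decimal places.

On the log scale the 50% interval is 0.4 ± 0.674 × 0.51 = [0.0560, 0.7440].
Exponentiate: [e^0.0560, e^0.7440] = [1.058, 2.104].

[1.058, 2.104]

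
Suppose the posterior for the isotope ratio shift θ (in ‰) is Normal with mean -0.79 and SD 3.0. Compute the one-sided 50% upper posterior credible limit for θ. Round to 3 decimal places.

Need U with P(θ ≤ U) = 0.50: U = -0.79 + z_{0.5}·3.0.
z = 0.000; U = -0.79 + 0.000 × 3.0 = -0.790.

-0.790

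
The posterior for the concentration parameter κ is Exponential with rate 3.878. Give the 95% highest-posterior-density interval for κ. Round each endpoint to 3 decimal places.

The exponential density is strictly decreasing on [0, ∞), so the HPD interval is anchored at 0: [0, q] with P(κ ≤ q) = 0.95.
q = −ln(1 − 0.95) / 3.878 = 2.9957 / 3.878 = 0.772.

[0.000, 0.772]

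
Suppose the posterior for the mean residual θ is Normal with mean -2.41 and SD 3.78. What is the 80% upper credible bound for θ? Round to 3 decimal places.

Need U with P(θ ≤ U) = 0.80: U = -2.41 + z_{0.2}·3.78.
z = 0.842; U = -2.41 + 0.842 × 3.78 = 0.771.

0.771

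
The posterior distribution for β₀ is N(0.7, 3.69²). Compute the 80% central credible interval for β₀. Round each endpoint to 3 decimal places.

The posterior is symmetric, so the 80% equal-tailed interval is β₀ = 0.7 ± z·3.69 with z = 1.282.
Half-width: 1.282 × 3.69 = 4.729.
0.7 − 4.729 = -4.029; 0.7 + 4.729 = 5.429.

[-4.029, 5.429]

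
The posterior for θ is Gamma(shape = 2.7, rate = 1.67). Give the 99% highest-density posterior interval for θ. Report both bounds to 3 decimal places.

[0.047, 4.744]

The posterior is unimodal and skewed, so the HPD interval has equal density at both endpoints and is the shortest 99% interval.
Solving f(0.047) = f(4.744) with F(4.744) − F(0.047) = 0.99 gives [0.047, 4.744].
For comparison, the equal-tailed interval is [0.153, 5.233]; the HPD is narrower and shifted toward the mode.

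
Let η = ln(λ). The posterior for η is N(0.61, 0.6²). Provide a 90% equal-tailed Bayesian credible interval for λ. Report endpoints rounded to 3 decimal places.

[0.686, 4.938]

On the log scale the 90% interval is 0.61 ± 1.645 × 0.6 = [-0.3769, 1.5969].
Exponentiate: [e^-0.3769, e^1.5969] = [0.686, 4.938].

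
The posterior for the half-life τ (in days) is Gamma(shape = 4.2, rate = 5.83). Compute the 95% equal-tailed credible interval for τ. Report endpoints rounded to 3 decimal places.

[0.205, 1.555]

Posterior: Gamma(shape 4.2, rate 5.83).
Equal-tailed 95% interval: Gamma(4.2, 5.83) quantiles at 0.025 and 0.975.
Posterior mean ≈ 0.720, SD ≈ 0.352; a Normal approximation gives roughly [0.031, 1.409].
Exact: lower = 0.205; upper = 1.555.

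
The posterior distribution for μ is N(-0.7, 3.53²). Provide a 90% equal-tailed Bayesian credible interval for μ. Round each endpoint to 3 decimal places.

[-6.506, 5.106]

The posterior is symmetric, so the 90% equal-tailed interval is μ = -0.7 ± z·3.53 with z = 1.645.
Half-width: 1.645 × 3.53 = 5.806.
-0.7 − 5.806 = -6.506; -0.7 + 5.806 = 5.106.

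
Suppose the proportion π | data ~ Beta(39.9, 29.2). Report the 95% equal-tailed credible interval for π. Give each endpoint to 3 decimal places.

Posterior: Beta(39.9, 29.2).
Equal-tailed 95% interval: the 0.025 and 0.975 quantiles of Beta(39.9, 29.2).
Posterior mean ≈ 0.577, SD ≈ 0.059; a Normal approximation gives roughly [0.462, 0.693].
Exact: F⁻¹(0.025) = 0.460; F⁻¹(0.975) = 0.691.

[0.460, 0.691]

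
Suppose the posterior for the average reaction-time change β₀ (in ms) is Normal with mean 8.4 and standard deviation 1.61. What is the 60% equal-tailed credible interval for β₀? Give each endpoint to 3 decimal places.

The posterior is symmetric, so the 60% equal-tailed interval is β₀ = 8.4 ± z·1.61 with z = 0.842.
Half-width: 0.842 × 1.61 = 1.355.
8.4 − 1.355 = 7.045; 8.4 + 1.355 = 9.755.

[7.045, 9.755]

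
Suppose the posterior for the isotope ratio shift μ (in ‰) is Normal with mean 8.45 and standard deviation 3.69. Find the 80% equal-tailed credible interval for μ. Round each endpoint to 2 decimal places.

[3.72, 13.18]

The posterior is symmetric, so the 80% equal-tailed interval is μ = 8.45 ± z·3.69 with z = 1.282.
Half-width: 1.282 × 3.69 = 4.73.
8.45 − 4.73 = 3.72; 8.45 + 4.73 = 13.18.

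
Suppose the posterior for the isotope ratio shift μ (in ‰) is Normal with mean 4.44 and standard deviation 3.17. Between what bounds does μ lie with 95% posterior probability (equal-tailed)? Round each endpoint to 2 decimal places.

The posterior is symmetric, so the 95% equal-tailed interval is μ = 4.44 ± z·3.17 with z = 1.960.
Half-width: 1.960 × 3.17 = 6.21.
4.44 − 6.21 = -1.77; 4.44 + 6.21 = 10.65.

[-1.77, 10.65]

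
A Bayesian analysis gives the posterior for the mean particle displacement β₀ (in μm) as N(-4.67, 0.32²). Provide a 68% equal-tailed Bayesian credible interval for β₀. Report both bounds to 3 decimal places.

[-4.988, -4.352]

The posterior is symmetric, so the 68% equal-tailed interval is β₀ = -4.67 ± z·0.32 with z = 0.994.
Half-width: 0.994 × 0.32 = 0.318.
-4.67 − 0.318 = -4.988; -4.67 + 0.318 = -4.352.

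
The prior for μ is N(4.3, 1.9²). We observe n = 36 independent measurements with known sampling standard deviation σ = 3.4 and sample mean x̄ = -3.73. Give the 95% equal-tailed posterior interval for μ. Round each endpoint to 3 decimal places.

Posterior precision = 1/1.9² + 36/3.4² = 0.2770 + 3.1142 = 3.3912, so posterior SD = 0.5430.
Posterior mean = (4.3/1.9² + 36·-3.73/3.4²) / 3.3912 = -3.0741.
Interval: -3.0741 ± 1.960 × 0.5430 → [-4.138, -2.010].

[-4.138, -2.010]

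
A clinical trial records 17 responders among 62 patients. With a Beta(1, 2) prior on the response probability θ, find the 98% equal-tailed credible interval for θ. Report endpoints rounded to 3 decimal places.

Posterior: Beta(1+17, 2+45) = Beta(18, 47).
Equal-tailed 98% interval: the 0.01 and 0.99 quantiles of Beta(18, 47).
Posterior mean ≈ 0.277, SD ≈ 0.055; a Normal approximation gives roughly [0.149, 0.405].
Exact: F⁻¹(0.01) = 0.160; F⁻¹(0.99) = 0.414.

[0.160, 0.414]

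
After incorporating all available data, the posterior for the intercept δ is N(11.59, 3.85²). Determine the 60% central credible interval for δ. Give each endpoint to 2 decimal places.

[8.35, 14.83]

The posterior is symmetric, so the 60% equal-tailed interval is δ = 11.59 ± z·3.85 with z = 0.842.
Half-width: 0.842 × 3.85 = 3.24.
11.59 − 3.24 = 8.35; 11.59 + 3.24 = 14.83.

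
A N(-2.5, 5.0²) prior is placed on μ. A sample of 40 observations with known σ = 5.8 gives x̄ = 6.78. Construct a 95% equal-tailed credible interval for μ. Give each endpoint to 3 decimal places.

[4.710, 8.246]

Posterior precision = 1/5.0² + 40/5.8² = 0.0400 + 1.1891 = 1.2291, so posterior SD = 0.9020.
Posterior mean = (-2.5/5.0² + 40·6.78/5.8²) / 1.2291 = 6.4780.
Interval: 6.4780 ± 1.960 × 0.9020 → [4.710, 8.246].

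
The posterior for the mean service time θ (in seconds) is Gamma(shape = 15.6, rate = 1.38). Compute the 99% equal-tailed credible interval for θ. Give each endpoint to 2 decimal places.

Posterior: Gamma(shape 15.6, rate 1.38).
Equal-tailed 99% interval: Gamma(15.6, 1.38) quantiles at 0.005 and 0.995.
Posterior mean ≈ 11.30, SD ≈ 2.86; a Normal approximation gives roughly [3.93, 18.68].
Exact: lower = 5.29; upper = 20.02.

[5.29, 20.02]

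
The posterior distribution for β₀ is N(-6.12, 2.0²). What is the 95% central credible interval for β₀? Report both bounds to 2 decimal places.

The posterior is symmetric, so the 95% equal-tailed interval is β₀ = -6.12 ± z·2.0 with z = 1.960.
Half-width: 1.960 × 2.0 = 3.92.
-6.12 − 3.92 = -10.04; -6.12 + 3.92 = -2.20.

[-10.04, -2.20]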